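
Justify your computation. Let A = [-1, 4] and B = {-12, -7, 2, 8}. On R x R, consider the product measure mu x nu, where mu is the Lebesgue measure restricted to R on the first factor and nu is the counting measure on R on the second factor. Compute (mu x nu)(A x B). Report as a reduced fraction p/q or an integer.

For a measurable rectangle A x B, the product measure satisfies
  (mu x nu)(A x B) = mu(A) * nu(B).
  mu(A) = 5.
  nu(B) = 4.
  (mu x nu)(A x B) = 5 * 4 = 20.

20


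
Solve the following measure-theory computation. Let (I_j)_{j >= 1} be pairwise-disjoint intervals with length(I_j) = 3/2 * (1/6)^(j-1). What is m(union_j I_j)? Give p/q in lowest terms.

By countable additivity of the Lebesgue measure on pairwise disjoint measurable sets,
  m(union_{j >= 1} I_j) = sum_{j >= 1} m(I_j) = sum_{j >= 1} a * r^(j-1),
  with a = 3/2 and r = 1/6.
Since 0 < r = 1/6 < 1, the geometric series converges:
  sum_{j >= 1} a * r^(j-1) = a / (1 - r).
  = 3/2 / (1 - 1/6)
  = 3/2 / (5/6)
  = 9/5.

9/5


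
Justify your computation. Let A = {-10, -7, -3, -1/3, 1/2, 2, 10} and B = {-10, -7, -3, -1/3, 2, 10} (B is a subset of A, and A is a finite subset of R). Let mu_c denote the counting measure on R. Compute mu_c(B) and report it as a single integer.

Counting measure assigns mu_c(E) = |E| (number of elements) when E is finite.
B has 6 element(s), so mu_c(B) = 6.

6


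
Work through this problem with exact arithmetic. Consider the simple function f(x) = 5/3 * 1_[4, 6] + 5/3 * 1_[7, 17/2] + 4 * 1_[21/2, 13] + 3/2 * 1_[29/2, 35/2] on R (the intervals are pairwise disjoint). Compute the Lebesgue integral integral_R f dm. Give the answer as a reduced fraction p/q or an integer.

For a simple function f = sum_i c_i * 1_{A_i} with disjoint A_i,
  integral f dm = sum_i c_i * m(A_i).
Lengths of the A_i:
  m(A_1) = 6 - 4 = 2.
  m(A_2) = 17/2 - 7 = 3/2.
  m(A_3) = 13 - 21/2 = 5/2.
  m(A_4) = 35/2 - 29/2 = 3.
Contributions c_i * m(A_i):
  (5/3) * (2) = 10/3.
  (5/3) * (3/2) = 5/2.
  (4) * (5/2) = 10.
  (3/2) * (3) = 9/2.
Total: 10/3 + 5/2 + 10 + 9/2 = 61/3.

61/3


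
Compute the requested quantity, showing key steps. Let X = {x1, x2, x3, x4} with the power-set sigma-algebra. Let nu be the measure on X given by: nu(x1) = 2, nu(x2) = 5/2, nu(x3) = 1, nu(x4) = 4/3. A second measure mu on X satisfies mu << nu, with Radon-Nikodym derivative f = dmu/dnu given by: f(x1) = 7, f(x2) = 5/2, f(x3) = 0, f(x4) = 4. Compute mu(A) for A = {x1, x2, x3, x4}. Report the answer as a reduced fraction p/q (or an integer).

By the defining property of the Radon-Nikodym derivative, for every measurable set A,
  mu(A) = integral_A f dnu.
Since nu is a discrete measure concentrated on the atoms of X, the integral over A reduces to the sum
  mu(A) = sum_{x in A} f(x) * nu({x}).
Computing each term:
  x1: f(x1) * nu(x1) = 7 * 2 = 14.
  x2: f(x2) * nu(x2) = 5/2 * 5/2 = 25/4.
  x3: f(x3) * nu(x3) = 0 * 1 = 0.
  x4: f(x4) * nu(x4) = 4 * 4/3 = 16/3.
Summing: mu(A) = 14 + 25/4 + 0 + 16/3 = 307/12.

307/12


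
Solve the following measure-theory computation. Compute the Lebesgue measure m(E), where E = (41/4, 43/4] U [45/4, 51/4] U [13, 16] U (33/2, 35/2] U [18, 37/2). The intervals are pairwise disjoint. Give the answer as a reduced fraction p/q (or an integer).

For pairwise disjoint intervals, m(union_i I_i) = sum_i m(I_i),
and m is invariant under swapping open/closed endpoints (single points have measure 0).
So m(E) = sum_i (b_i - a_i).
  I_1 has length 43/4 - 41/4 = 1/2.
  I_2 has length 51/4 - 45/4 = 3/2.
  I_3 has length 16 - 13 = 3.
  I_4 has length 35/2 - 33/2 = 1.
  I_5 has length 37/2 - 18 = 1/2.
Summing:
  m(E) = 1/2 + 3/2 + 3 + 1 + 1/2 = 13/2.

13/2


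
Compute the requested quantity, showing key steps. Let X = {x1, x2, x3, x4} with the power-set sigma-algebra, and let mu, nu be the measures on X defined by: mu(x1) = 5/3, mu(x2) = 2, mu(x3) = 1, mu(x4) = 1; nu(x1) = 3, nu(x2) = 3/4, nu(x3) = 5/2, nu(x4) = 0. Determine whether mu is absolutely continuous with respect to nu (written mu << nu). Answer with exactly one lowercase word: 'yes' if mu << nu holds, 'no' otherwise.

mu << nu means: every nu-null measurable set is also mu-null; equivalently, for every atom x, if nu({x}) = 0 then mu({x}) = 0.
Checking each atom:
  x1: nu = 3 > 0 -> no constraint.
  x2: nu = 3/4 > 0 -> no constraint.
  x3: nu = 5/2 > 0 -> no constraint.
  x4: nu = 0, mu = 1 > 0 -> violates mu << nu.
The atom(s) x4 violate the condition (nu = 0 but mu > 0). Therefore mu is NOT absolutely continuous w.r.t. nu.

no


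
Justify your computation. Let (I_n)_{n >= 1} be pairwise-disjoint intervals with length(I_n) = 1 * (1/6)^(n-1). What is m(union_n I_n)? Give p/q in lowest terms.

By countable additivity of the Lebesgue measure on pairwise disjoint measurable sets,
  m(union_{n >= 1} I_n) = sum_{n >= 1} m(I_n) = sum_{n >= 1} a * r^(n-1),
  with a = 1 and r = 1/6.
Since 0 < r = 1/6 < 1, the geometric series converges:
  sum_{n >= 1} a * r^(n-1) = a / (1 - r).
  = 1 / (1 - 1/6)
  = 1 / (5/6)
  = 6/5.

6/5


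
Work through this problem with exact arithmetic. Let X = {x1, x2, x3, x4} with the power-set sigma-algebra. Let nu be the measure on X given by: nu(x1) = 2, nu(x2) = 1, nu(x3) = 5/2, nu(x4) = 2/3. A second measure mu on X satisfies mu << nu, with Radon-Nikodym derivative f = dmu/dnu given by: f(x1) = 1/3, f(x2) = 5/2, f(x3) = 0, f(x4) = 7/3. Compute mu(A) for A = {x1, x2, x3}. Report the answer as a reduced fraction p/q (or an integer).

By the defining property of the Radon-Nikodym derivative, for every measurable set A,
  mu(A) = integral_A f dnu.
Since nu is a discrete measure concentrated on the atoms of X, the integral over A reduces to the sum
  mu(A) = sum_{x in A} f(x) * nu({x}).
Computing each term:
  x1: f(x1) * nu(x1) = 1/3 * 2 = 2/3.
  x2: f(x2) * nu(x2) = 5/2 * 1 = 5/2.
  x3: f(x3) * nu(x3) = 0 * 5/2 = 0.
Summing: mu(A) = 2/3 + 5/2 + 0 = 19/6.

19/6


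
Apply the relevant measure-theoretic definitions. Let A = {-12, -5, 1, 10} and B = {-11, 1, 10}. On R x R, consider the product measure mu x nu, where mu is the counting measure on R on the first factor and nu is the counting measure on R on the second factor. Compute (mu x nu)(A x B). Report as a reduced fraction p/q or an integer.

For a measurable rectangle A x B, the product measure satisfies
  (mu x nu)(A x B) = mu(A) * nu(B).
  mu(A) = 4.
  nu(B) = 3.
  (mu x nu)(A x B) = 4 * 3 = 12.

12


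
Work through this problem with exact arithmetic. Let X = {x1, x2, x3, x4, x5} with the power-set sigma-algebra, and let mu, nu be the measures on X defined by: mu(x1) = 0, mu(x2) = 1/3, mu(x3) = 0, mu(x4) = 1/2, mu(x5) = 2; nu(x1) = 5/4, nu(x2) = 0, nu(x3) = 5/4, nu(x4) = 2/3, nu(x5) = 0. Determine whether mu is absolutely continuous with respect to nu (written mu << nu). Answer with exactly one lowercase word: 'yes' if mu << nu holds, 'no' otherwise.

mu << nu means: every nu-null measurable set is also mu-null; equivalently, for every atom x, if nu({x}) = 0 then mu({x}) = 0.
Checking each atom:
  x1: nu = 5/4 > 0 -> no constraint.
  x2: nu = 0, mu = 1/3 > 0 -> violates mu << nu.
  x3: nu = 5/4 > 0 -> no constraint.
  x4: nu = 2/3 > 0 -> no constraint.
  x5: nu = 0, mu = 2 > 0 -> violates mu << nu.
The atom(s) x2, x5 violate the condition (nu = 0 but mu > 0). Therefore mu is NOT absolutely continuous w.r.t. nu.

no


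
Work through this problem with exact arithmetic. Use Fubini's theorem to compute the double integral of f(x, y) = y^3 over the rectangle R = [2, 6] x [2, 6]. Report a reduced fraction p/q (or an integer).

f(x, y) is a tensor product of a function of x and a function of y, and both factors are bounded continuous (hence Lebesgue integrable) on the rectangle, so Fubini's theorem applies:
  integral_R f d(m x m) = (integral_a1^b1 1 dx) * (integral_a2^b2 y^3 dy).
Inner integral in x: integral_{2}^{6} 1 dx = (6^1 - 2^1)/1
  = 4.
Inner integral in y: integral_{2}^{6} y^3 dy = (6^4 - 2^4)/4
  = 320.
Product: (4) * (320) = 1280.

1280


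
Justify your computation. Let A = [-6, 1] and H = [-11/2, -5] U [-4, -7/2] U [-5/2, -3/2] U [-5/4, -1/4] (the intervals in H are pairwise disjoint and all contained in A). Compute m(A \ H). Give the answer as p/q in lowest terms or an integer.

The ambient interval has length m(A) = 1 - (-6) = 7.
Since the holes are disjoint and sit inside A, by finite additivity
  m(H) = sum_i (b_i - a_i), and m(A \ H) = m(A) - m(H).
Computing the hole measures:
  m(H_1) = -5 - (-11/2) = 1/2.
  m(H_2) = -7/2 - (-4) = 1/2.
  m(H_3) = -3/2 - (-5/2) = 1.
  m(H_4) = -1/4 - (-5/4) = 1.
Summed: m(H) = 1/2 + 1/2 + 1 + 1 = 3.
So m(A \ H) = 7 - 3 = 4.

4


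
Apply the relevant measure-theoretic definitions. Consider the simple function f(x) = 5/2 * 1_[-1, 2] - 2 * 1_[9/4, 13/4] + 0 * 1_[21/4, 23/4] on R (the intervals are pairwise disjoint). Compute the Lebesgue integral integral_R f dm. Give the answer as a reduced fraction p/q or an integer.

For a simple function f = sum_i c_i * 1_{A_i} with disjoint A_i,
  integral f dm = sum_i c_i * m(A_i).
Lengths of the A_i:
  m(A_1) = 2 - (-1) = 3.
  m(A_2) = 13/4 - 9/4 = 1.
  m(A_3) = 23/4 - 21/4 = 1/2.
Contributions c_i * m(A_i):
  (5/2) * (3) = 15/2.
  (-2) * (1) = -2.
  (0) * (1/2) = 0.
Total: 15/2 - 2 + 0 = 11/2.

11/2


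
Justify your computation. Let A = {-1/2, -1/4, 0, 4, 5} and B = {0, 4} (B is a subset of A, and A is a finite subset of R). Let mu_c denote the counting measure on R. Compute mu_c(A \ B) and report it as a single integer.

Counting measure assigns mu_c(E) = |E| (number of elements) when E is finite. For B subset A, A \ B is the set of elements of A not in B, so |A \ B| = |A| - |B|.
|A| = 5, |B| = 2, so mu_c(A \ B) = 5 - 2 = 3.

3


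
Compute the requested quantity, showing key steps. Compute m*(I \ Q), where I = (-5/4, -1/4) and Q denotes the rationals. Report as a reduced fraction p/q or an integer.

The interval I = (-5/4, -1/4) has m(I) = -1/4 - (-5/4) = 1 (endpoints are measure-zero, so open/closed/half-open agree). Write I = (I cap Q) u (I \ Q). The rationals in I are countable, so m*(I cap Q) = 0 (cover each rational by intervals whose total length is arbitrarily small). By countable subadditivity m*(I) <= m*(I cap Q) + m*(I \ Q), hence m*(I \ Q) >= m(I) = 1. The reverse inequality m*(I \ Q) <= m*(I) = 1 is trivial since (I \ Q) is a subset of I. Therefore m*(I \ Q) = 1.

1


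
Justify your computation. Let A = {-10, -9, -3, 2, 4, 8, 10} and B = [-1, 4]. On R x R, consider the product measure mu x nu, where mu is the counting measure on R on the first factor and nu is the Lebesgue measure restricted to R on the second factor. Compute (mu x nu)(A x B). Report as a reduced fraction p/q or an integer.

For a measurable rectangle A x B, the product measure satisfies
  (mu x nu)(A x B) = mu(A) * nu(B).
  mu(A) = 7.
  nu(B) = 5.
  (mu x nu)(A x B) = 7 * 5 = 35.

35


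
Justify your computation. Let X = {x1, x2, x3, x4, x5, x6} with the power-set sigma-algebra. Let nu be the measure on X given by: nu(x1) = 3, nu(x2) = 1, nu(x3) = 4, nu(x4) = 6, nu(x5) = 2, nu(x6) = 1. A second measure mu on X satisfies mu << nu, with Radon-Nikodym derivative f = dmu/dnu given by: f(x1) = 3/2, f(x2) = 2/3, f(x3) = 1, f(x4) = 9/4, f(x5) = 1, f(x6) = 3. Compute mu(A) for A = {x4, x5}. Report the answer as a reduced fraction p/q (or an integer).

By the defining property of the Radon-Nikodym derivative, for every measurable set A,
  mu(A) = integral_A f dnu.
Since nu is a discrete measure concentrated on the atoms of X, the integral over A reduces to the sum
  mu(A) = sum_{x in A} f(x) * nu({x}).
Computing each term:
  x4: f(x4) * nu(x4) = 9/4 * 6 = 27/2.
  x5: f(x5) * nu(x5) = 1 * 2 = 2.
Summing: mu(A) = 27/2 + 2 = 31/2.

31/2


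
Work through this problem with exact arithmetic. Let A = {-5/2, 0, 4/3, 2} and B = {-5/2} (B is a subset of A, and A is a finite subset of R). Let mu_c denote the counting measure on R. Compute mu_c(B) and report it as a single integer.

Counting measure assigns mu_c(E) = |E| (number of elements) when E is finite.
B has 1 element(s), so mu_c(B) = 1.

1


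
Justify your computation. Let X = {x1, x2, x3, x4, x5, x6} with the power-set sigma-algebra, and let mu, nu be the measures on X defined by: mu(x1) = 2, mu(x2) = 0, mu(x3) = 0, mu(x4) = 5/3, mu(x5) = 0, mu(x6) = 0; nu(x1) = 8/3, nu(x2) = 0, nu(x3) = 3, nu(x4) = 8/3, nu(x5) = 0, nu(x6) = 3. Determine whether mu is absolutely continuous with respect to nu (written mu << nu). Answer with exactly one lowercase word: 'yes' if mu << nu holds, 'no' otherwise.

mu << nu means: every nu-null measurable set is also mu-null; equivalently, for every atom x, if nu({x}) = 0 then mu({x}) = 0.
Checking each atom:
  x1: nu = 8/3 > 0 -> no constraint.
  x2: nu = 0, mu = 0 -> consistent with mu << nu.
  x3: nu = 3 > 0 -> no constraint.
  x4: nu = 8/3 > 0 -> no constraint.
  x5: nu = 0, mu = 0 -> consistent with mu << nu.
  x6: nu = 3 > 0 -> no constraint.
No atom violates the condition. Therefore mu << nu.

yes


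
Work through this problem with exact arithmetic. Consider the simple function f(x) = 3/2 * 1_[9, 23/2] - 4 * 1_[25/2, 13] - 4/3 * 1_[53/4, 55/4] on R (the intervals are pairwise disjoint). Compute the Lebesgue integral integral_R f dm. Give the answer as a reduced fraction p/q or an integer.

For a simple function f = sum_i c_i * 1_{A_i} with disjoint A_i,
  integral f dm = sum_i c_i * m(A_i).
Lengths of the A_i:
  m(A_1) = 23/2 - 9 = 5/2.
  m(A_2) = 13 - 25/2 = 1/2.
  m(A_3) = 55/4 - 53/4 = 1/2.
Contributions c_i * m(A_i):
  (3/2) * (5/2) = 15/4.
  (-4) * (1/2) = -2.
  (-4/3) * (1/2) = -2/3.
Total: 15/4 - 2 - 2/3 = 13/12.

13/12


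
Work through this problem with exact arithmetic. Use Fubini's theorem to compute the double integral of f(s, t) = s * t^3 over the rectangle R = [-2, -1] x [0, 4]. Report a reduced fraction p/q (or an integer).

f(s, t) is a tensor product of a function of s and a function of t, and both factors are bounded continuous (hence Lebesgue integrable) on the rectangle, so Fubini's theorem applies:
  integral_R f d(m x m) = (integral_a1^b1 s ds) * (integral_a2^b2 t^3 dt).
Inner integral in s: integral_{-2}^{-1} s ds = ((-1)^2 - (-2)^2)/2
  = -3/2.
Inner integral in t: integral_{0}^{4} t^3 dt = (4^4 - 0^4)/4
  = 64.
Product: (-3/2) * (64) = -96.

-96


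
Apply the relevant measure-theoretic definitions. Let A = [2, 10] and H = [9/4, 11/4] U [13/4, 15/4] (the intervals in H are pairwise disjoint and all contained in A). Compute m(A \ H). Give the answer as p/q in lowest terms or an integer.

The ambient interval has length m(A) = 10 - 2 = 8.
Since the holes are disjoint and sit inside A, by finite additivity
  m(H) = sum_i (b_i - a_i), and m(A \ H) = m(A) - m(H).
Computing the hole measures:
  m(H_1) = 11/4 - 9/4 = 1/2.
  m(H_2) = 15/4 - 13/4 = 1/2.
Summed: m(H) = 1/2 + 1/2 = 1.
So m(A \ H) = 8 - 1 = 7.

7


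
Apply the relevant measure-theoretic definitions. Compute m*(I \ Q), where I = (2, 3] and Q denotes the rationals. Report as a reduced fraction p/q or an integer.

The interval I = (2, 3] has m(I) = 3 - 2 = 1 (endpoints are measure-zero, so open/closed/half-open agree). Write I = (I cap Q) u (I \ Q). The rationals in I are countable, so m*(I cap Q) = 0 (cover each rational by intervals whose total length is arbitrarily small). By countable subadditivity m*(I) <= m*(I cap Q) + m*(I \ Q), hence m*(I \ Q) >= m(I) = 1. The reverse inequality m*(I \ Q) <= m*(I) = 1 is trivial since (I \ Q) is a subset of I. Therefore m*(I \ Q) = 1.

1


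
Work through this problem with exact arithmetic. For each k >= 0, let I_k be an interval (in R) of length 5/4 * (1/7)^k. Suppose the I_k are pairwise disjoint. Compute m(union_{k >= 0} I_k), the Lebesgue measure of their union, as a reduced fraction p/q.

By countable additivity of the Lebesgue measure on pairwise disjoint measurable sets,
  m(union_{k >= 0} I_k) = sum_{k >= 0} m(I_k) = sum_{k >= 0} a * r^k,
  with a = 5/4 and r = 1/7.
Since 0 < r = 1/7 < 1, the geometric series converges:
  sum_{k >= 0} a * r^k = a / (1 - r).
  = 5/4 / (1 - 1/7)
  = 5/4 / (6/7)
  = 35/24.

35/24


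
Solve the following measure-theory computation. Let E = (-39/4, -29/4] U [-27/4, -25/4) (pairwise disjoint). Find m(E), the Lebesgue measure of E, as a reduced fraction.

For pairwise disjoint intervals, m(union_i I_i) = sum_i m(I_i),
and m is invariant under swapping open/closed endpoints (single points have measure 0).
So m(E) = sum_i (b_i - a_i).
  I_1 has length -29/4 - (-39/4) = 5/2.
  I_2 has length -25/4 - (-27/4) = 1/2.
Summing:
  m(E) = 5/2 + 1/2 = 3.

3


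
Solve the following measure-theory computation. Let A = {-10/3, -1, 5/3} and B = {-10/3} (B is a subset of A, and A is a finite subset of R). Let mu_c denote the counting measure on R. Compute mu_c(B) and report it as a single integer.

Counting measure assigns mu_c(E) = |E| (number of elements) when E is finite.
B has 1 element(s), so mu_c(B) = 1.

1


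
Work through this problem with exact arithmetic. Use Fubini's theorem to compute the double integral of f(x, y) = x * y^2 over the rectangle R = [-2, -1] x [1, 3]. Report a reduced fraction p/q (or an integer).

f(x, y) is a tensor product of a function of x and a function of y, and both factors are bounded continuous (hence Lebesgue integrable) on the rectangle, so Fubini's theorem applies:
  integral_R f d(m x m) = (integral_a1^b1 x dx) * (integral_a2^b2 y^2 dy).
Inner integral in x: integral_{-2}^{-1} x dx = ((-1)^2 - (-2)^2)/2
  = -3/2.
Inner integral in y: integral_{1}^{3} y^2 dy = (3^3 - 1^3)/3
  = 26/3.
Product: (-3/2) * (26/3) = -13.

-13


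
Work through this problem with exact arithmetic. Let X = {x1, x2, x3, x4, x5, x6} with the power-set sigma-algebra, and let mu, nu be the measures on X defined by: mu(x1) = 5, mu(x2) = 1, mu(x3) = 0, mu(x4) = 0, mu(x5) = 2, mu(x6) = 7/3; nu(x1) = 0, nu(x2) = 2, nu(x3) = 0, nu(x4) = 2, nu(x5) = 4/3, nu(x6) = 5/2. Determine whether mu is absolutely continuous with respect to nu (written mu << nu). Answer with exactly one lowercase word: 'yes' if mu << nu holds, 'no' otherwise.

mu << nu means: every nu-null measurable set is also mu-null; equivalently, for every atom x, if nu({x}) = 0 then mu({x}) = 0.
Checking each atom:
  x1: nu = 0, mu = 5 > 0 -> violates mu << nu.
  x2: nu = 2 > 0 -> no constraint.
  x3: nu = 0, mu = 0 -> consistent with mu << nu.
  x4: nu = 2 > 0 -> no constraint.
  x5: nu = 4/3 > 0 -> no constraint.
  x6: nu = 5/2 > 0 -> no constraint.
The atom(s) x1 violate the condition (nu = 0 but mu > 0). Therefore mu is NOT absolutely continuous w.r.t. nu.

no


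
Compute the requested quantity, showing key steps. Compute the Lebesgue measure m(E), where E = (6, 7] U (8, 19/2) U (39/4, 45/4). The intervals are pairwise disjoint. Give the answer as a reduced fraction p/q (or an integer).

For pairwise disjoint intervals, m(union_i I_i) = sum_i m(I_i),
and m is invariant under swapping open/closed endpoints (single points have measure 0).
So m(E) = sum_i (b_i - a_i).
  I_1 has length 7 - 6 = 1.
  I_2 has length 19/2 - 8 = 3/2.
  I_3 has length 45/4 - 39/4 = 3/2.
Summing:
  m(E) = 1 + 3/2 + 3/2 = 4.

4


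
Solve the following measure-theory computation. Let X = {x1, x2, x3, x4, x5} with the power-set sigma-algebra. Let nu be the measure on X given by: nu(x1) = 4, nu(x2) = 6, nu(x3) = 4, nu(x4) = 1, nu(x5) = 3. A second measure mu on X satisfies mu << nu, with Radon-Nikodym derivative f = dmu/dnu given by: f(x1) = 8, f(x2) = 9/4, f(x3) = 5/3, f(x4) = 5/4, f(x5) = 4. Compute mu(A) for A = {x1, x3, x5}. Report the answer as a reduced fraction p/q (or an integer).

By the defining property of the Radon-Nikodym derivative, for every measurable set A,
  mu(A) = integral_A f dnu.
Since nu is a discrete measure concentrated on the atoms of X, the integral over A reduces to the sum
  mu(A) = sum_{x in A} f(x) * nu({x}).
Computing each term:
  x1: f(x1) * nu(x1) = 8 * 4 = 32.
  x3: f(x3) * nu(x3) = 5/3 * 4 = 20/3.
  x5: f(x5) * nu(x5) = 4 * 3 = 12.
Summing: mu(A) = 32 + 20/3 + 12 = 152/3.

152/3


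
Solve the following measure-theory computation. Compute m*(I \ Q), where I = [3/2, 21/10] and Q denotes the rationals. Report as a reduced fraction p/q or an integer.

The interval I = [3/2, 21/10] has m(I) = 21/10 - 3/2 = 3/5 (endpoints are measure-zero, so open/closed/half-open agree). Write I = (I cap Q) u (I \ Q). The rationals in I are countable, so m*(I cap Q) = 0 (cover each rational by intervals whose total length is arbitrarily small). By countable subadditivity m*(I) <= m*(I cap Q) + m*(I \ Q), hence m*(I \ Q) >= m(I) = 3/5. The reverse inequality m*(I \ Q) <= m*(I) = 3/5 is trivial since (I \ Q) is a subset of I. Therefore m*(I \ Q) = 3/5.

3/5


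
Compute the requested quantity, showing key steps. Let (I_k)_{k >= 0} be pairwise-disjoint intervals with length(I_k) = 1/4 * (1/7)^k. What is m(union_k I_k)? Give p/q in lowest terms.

By countable additivity of the Lebesgue measure on pairwise disjoint measurable sets,
  m(union_{k >= 0} I_k) = sum_{k >= 0} m(I_k) = sum_{k >= 0} a * r^k,
  with a = 1/4 and r = 1/7.
Since 0 < r = 1/7 < 1, the geometric series converges:
  sum_{k >= 0} a * r^k = a / (1 - r).
  = 1/4 / (1 - 1/7)
  = 1/4 / (6/7)
  = 7/24.

7/24


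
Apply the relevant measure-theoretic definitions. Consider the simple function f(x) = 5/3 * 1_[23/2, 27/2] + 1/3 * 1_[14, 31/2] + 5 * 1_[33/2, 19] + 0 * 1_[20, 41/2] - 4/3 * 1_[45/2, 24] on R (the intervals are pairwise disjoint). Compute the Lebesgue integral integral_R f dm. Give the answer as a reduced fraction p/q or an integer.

For a simple function f = sum_i c_i * 1_{A_i} with disjoint A_i,
  integral f dm = sum_i c_i * m(A_i).
Lengths of the A_i:
  m(A_1) = 27/2 - 23/2 = 2.
  m(A_2) = 31/2 - 14 = 3/2.
  m(A_3) = 19 - 33/2 = 5/2.
  m(A_4) = 41/2 - 20 = 1/2.
  m(A_5) = 24 - 45/2 = 3/2.
Contributions c_i * m(A_i):
  (5/3) * (2) = 10/3.
  (1/3) * (3/2) = 1/2.
  (5) * (5/2) = 25/2.
  (0) * (1/2) = 0.
  (-4/3) * (3/2) = -2.
Total: 10/3 + 1/2 + 25/2 + 0 - 2 = 43/3.

43/3


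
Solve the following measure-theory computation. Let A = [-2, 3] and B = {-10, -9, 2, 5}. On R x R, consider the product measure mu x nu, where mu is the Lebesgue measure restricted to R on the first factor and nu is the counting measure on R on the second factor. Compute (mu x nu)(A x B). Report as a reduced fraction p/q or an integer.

For a measurable rectangle A x B, the product measure satisfies
  (mu x nu)(A x B) = mu(A) * nu(B).
  mu(A) = 5.
  nu(B) = 4.
  (mu x nu)(A x B) = 5 * 4 = 20.

20


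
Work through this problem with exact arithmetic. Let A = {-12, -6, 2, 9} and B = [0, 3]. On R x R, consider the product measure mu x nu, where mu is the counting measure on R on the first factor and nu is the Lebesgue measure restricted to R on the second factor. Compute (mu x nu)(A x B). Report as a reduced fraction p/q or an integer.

For a measurable rectangle A x B, the product measure satisfies
  (mu x nu)(A x B) = mu(A) * nu(B).
  mu(A) = 4.
  nu(B) = 3.
  (mu x nu)(A x B) = 4 * 3 = 12.

12


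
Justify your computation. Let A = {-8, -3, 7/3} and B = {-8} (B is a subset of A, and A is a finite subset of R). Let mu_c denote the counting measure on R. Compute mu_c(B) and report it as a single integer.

Counting measure assigns mu_c(E) = |E| (number of elements) when E is finite.
B has 1 element(s), so mu_c(B) = 1.

1


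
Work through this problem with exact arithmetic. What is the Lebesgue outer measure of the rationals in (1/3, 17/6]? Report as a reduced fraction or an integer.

The set Q cap (1/3, 17/6] is countable (a subset of the countable set Q). Lebesgue outer measure of any countable set is 0: each singleton {q} has m*({q}) = 0, and by countable subadditivity m*(union_k {q_k}) <= sum_k m*({q_k}) = sum_k 0 = 0. The reverse inequality m*(E) >= 0 is automatic. So m*(Q cap (1/3, 17/6]) = 0.

0


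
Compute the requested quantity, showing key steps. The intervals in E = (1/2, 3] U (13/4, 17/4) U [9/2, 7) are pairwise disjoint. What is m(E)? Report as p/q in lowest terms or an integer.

For pairwise disjoint intervals, m(union_i I_i) = sum_i m(I_i),
and m is invariant under swapping open/closed endpoints (single points have measure 0).
So m(E) = sum_i (b_i - a_i).
  I_1 has length 3 - 1/2 = 5/2.
  I_2 has length 17/4 - 13/4 = 1.
  I_3 has length 7 - 9/2 = 5/2.
Summing:
  m(E) = 5/2 + 1 + 5/2 = 6.

6


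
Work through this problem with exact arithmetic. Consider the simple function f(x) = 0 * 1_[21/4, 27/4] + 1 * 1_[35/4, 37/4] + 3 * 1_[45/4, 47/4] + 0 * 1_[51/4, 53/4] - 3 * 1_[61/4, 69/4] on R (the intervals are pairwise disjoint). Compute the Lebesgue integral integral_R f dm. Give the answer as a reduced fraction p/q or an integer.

For a simple function f = sum_i c_i * 1_{A_i} with disjoint A_i,
  integral f dm = sum_i c_i * m(A_i).
Lengths of the A_i:
  m(A_1) = 27/4 - 21/4 = 3/2.
  m(A_2) = 37/4 - 35/4 = 1/2.
  m(A_3) = 47/4 - 45/4 = 1/2.
  m(A_4) = 53/4 - 51/4 = 1/2.
  m(A_5) = 69/4 - 61/4 = 2.
Contributions c_i * m(A_i):
  (0) * (3/2) = 0.
  (1) * (1/2) = 1/2.
  (3) * (1/2) = 3/2.
  (0) * (1/2) = 0.
  (-3) * (2) = -6.
Total: 0 + 1/2 + 3/2 + 0 - 6 = -4.

-4


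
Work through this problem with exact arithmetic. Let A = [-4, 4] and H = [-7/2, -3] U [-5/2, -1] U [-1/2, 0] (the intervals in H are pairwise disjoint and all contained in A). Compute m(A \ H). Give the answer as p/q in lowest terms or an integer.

The ambient interval has length m(A) = 4 - (-4) = 8.
Since the holes are disjoint and sit inside A, by finite additivity
  m(H) = sum_i (b_i - a_i), and m(A \ H) = m(A) - m(H).
Computing the hole measures:
  m(H_1) = -3 - (-7/2) = 1/2.
  m(H_2) = -1 - (-5/2) = 3/2.
  m(H_3) = 0 - (-1/2) = 1/2.
Summed: m(H) = 1/2 + 3/2 + 1/2 = 5/2.
So m(A \ H) = 8 - 5/2 = 11/2.

11/2


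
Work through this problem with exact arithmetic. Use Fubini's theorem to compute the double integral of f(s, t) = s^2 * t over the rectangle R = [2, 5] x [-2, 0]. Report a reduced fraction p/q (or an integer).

f(s, t) is a tensor product of a function of s and a function of t, and both factors are bounded continuous (hence Lebesgue integrable) on the rectangle, so Fubini's theorem applies:
  integral_R f d(m x m) = (integral_a1^b1 s^2 ds) * (integral_a2^b2 t dt).
Inner integral in s: integral_{2}^{5} s^2 ds = (5^3 - 2^3)/3
  = 39.
Inner integral in t: integral_{-2}^{0} t dt = (0^2 - (-2)^2)/2
  = -2.
Product: (39) * (-2) = -78.

-78


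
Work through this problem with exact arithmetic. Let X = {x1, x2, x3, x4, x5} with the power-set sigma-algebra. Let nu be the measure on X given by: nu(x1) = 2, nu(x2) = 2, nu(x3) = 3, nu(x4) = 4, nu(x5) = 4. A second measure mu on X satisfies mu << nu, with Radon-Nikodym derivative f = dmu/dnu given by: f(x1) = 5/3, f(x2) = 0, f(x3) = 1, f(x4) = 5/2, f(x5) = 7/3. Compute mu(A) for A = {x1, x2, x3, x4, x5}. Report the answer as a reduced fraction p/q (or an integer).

By the defining property of the Radon-Nikodym derivative, for every measurable set A,
  mu(A) = integral_A f dnu.
Since nu is a discrete measure concentrated on the atoms of X, the integral over A reduces to the sum
  mu(A) = sum_{x in A} f(x) * nu({x}).
Computing each term:
  x1: f(x1) * nu(x1) = 5/3 * 2 = 10/3.
  x2: f(x2) * nu(x2) = 0 * 2 = 0.
  x3: f(x3) * nu(x3) = 1 * 3 = 3.
  x4: f(x4) * nu(x4) = 5/2 * 4 = 10.
  x5: f(x5) * nu(x5) = 7/3 * 4 = 28/3.
Summing: mu(A) = 10/3 + 0 + 3 + 10 + 28/3 = 77/3.

77/3


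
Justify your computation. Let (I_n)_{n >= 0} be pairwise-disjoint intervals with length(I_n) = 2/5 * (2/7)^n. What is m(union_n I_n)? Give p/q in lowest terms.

By countable additivity of the Lebesgue measure on pairwise disjoint measurable sets,
  m(union_{n >= 0} I_n) = sum_{n >= 0} m(I_n) = sum_{n >= 0} a * r^n,
  with a = 2/5 and r = 2/7.
Since 0 < r = 2/7 < 1, the geometric series converges:
  sum_{n >= 0} a * r^n = a / (1 - r).
  = 2/5 / (1 - 2/7)
  = 2/5 / (5/7)
  = 14/25.

14/25


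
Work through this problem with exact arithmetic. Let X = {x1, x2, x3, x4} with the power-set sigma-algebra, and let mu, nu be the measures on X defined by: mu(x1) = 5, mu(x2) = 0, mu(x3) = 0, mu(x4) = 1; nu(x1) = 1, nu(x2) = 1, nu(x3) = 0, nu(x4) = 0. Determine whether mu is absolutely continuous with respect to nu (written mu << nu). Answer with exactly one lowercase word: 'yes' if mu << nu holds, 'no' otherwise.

mu << nu means: every nu-null measurable set is also mu-null; equivalently, for every atom x, if nu({x}) = 0 then mu({x}) = 0.
Checking each atom:
  x1: nu = 1 > 0 -> no constraint.
  x2: nu = 1 > 0 -> no constraint.
  x3: nu = 0, mu = 0 -> consistent with mu << nu.
  x4: nu = 0, mu = 1 > 0 -> violates mu << nu.
The atom(s) x4 violate the condition (nu = 0 but mu > 0). Therefore mu is NOT absolutely continuous w.r.t. nu.

no


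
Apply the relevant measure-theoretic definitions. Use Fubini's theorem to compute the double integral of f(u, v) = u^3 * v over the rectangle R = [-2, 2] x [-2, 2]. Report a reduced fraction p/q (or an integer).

f(u, v) is a tensor product of a function of u and a function of v, and both factors are bounded continuous (hence Lebesgue integrable) on the rectangle, so Fubini's theorem applies:
  integral_R f d(m x m) = (integral_a1^b1 u^3 du) * (integral_a2^b2 v dv).
Inner integral in u: integral_{-2}^{2} u^3 du = (2^4 - (-2)^4)/4
  = 0.
Inner integral in v: integral_{-2}^{2} v dv = (2^2 - (-2)^2)/2
  = 0.
Product: (0) * (0) = 0.

0


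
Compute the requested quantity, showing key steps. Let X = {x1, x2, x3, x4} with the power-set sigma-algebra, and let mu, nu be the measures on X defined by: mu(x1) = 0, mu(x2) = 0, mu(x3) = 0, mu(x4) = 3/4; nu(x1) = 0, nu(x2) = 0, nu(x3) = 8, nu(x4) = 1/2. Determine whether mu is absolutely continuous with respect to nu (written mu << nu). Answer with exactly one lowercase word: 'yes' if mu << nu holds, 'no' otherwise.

mu << nu means: every nu-null measurable set is also mu-null; equivalently, for every atom x, if nu({x}) = 0 then mu({x}) = 0.
Checking each atom:
  x1: nu = 0, mu = 0 -> consistent with mu << nu.
  x2: nu = 0, mu = 0 -> consistent with mu << nu.
  x3: nu = 8 > 0 -> no constraint.
  x4: nu = 1/2 > 0 -> no constraint.
No atom violates the condition. Therefore mu << nu.

yes


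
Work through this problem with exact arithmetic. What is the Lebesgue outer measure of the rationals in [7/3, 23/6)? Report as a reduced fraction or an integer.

The set Q cap [7/3, 23/6) is countable (a subset of the countable set Q). Lebesgue outer measure of any countable set is 0: each singleton {q} has m*({q}) = 0, and by countable subadditivity m*(union_k {q_k}) <= sum_k m*({q_k}) = sum_k 0 = 0. The reverse inequality m*(E) >= 0 is automatic. So m*(Q cap [7/3, 23/6)) = 0.

0


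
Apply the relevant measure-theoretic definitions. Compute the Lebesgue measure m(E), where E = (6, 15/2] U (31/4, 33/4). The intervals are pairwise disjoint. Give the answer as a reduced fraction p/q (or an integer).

For pairwise disjoint intervals, m(union_i I_i) = sum_i m(I_i),
and m is invariant under swapping open/closed endpoints (single points have measure 0).
So m(E) = sum_i (b_i - a_i).
  I_1 has length 15/2 - 6 = 3/2.
  I_2 has length 33/4 - 31/4 = 1/2.
Summing:
  m(E) = 3/2 + 1/2 = 2.

2


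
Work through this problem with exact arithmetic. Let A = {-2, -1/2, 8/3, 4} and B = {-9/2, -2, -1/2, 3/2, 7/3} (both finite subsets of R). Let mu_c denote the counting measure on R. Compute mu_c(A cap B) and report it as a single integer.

Counting measure on a finite set equals cardinality. mu_c(A cap B) = |A cap B| (elements appearing in both).
Enumerating the elements of A that also lie in B gives 2 element(s).
So mu_c(A cap B) = 2.

2


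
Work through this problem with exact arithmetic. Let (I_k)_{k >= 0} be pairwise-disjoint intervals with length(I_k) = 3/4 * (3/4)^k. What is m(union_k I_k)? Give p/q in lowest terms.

By countable additivity of the Lebesgue measure on pairwise disjoint measurable sets,
  m(union_{k >= 0} I_k) = sum_{k >= 0} m(I_k) = sum_{k >= 0} a * r^k,
  with a = 3/4 and r = 3/4.
Since 0 < r = 3/4 < 1, the geometric series converges:
  sum_{k >= 0} a * r^k = a / (1 - r).
  = 3/4 / (1 - 3/4)
  = 3/4 / (1/4)
  = 3.

3


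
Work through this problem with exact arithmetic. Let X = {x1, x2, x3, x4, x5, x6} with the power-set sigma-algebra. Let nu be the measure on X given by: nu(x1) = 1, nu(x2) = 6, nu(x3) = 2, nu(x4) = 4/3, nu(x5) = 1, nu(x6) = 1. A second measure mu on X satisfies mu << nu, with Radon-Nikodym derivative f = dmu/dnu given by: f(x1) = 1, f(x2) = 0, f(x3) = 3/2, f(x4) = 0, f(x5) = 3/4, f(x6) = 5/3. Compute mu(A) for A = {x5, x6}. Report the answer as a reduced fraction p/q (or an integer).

By the defining property of the Radon-Nikodym derivative, for every measurable set A,
  mu(A) = integral_A f dnu.
Since nu is a discrete measure concentrated on the atoms of X, the integral over A reduces to the sum
  mu(A) = sum_{x in A} f(x) * nu({x}).
Computing each term:
  x5: f(x5) * nu(x5) = 3/4 * 1 = 3/4.
  x6: f(x6) * nu(x6) = 5/3 * 1 = 5/3.
Summing: mu(A) = 3/4 + 5/3 = 29/12.

29/12


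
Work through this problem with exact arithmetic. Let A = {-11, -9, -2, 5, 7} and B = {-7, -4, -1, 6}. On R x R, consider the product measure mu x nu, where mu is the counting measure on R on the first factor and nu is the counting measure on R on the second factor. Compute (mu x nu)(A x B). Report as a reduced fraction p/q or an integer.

For a measurable rectangle A x B, the product measure satisfies
  (mu x nu)(A x B) = mu(A) * nu(B).
  mu(A) = 5.
  nu(B) = 4.
  (mu x nu)(A x B) = 5 * 4 = 20.

20


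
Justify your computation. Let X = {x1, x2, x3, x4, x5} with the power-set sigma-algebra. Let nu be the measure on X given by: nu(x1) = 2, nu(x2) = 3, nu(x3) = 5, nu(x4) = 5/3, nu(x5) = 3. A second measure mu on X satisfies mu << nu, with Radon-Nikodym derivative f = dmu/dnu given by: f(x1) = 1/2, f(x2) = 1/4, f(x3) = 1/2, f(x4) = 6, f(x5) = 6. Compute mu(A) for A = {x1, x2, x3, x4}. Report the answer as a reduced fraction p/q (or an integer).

By the defining property of the Radon-Nikodym derivative, for every measurable set A,
  mu(A) = integral_A f dnu.
Since nu is a discrete measure concentrated on the atoms of X, the integral over A reduces to the sum
  mu(A) = sum_{x in A} f(x) * nu({x}).
Computing each term:
  x1: f(x1) * nu(x1) = 1/2 * 2 = 1.
  x2: f(x2) * nu(x2) = 1/4 * 3 = 3/4.
  x3: f(x3) * nu(x3) = 1/2 * 5 = 5/2.
  x4: f(x4) * nu(x4) = 6 * 5/3 = 10.
Summing: mu(A) = 1 + 3/4 + 5/2 + 10 = 57/4.

57/4


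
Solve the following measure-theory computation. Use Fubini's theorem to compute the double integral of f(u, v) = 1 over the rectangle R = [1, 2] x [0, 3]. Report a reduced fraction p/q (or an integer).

f(u, v) is a tensor product of a function of u and a function of v, and both factors are bounded continuous (hence Lebesgue integrable) on the rectangle, so Fubini's theorem applies:
  integral_R f d(m x m) = (integral_a1^b1 1 du) * (integral_a2^b2 1 dv).
Inner integral in u: integral_{1}^{2} 1 du = (2^1 - 1^1)/1
  = 1.
Inner integral in v: integral_{0}^{3} 1 dv = (3^1 - 0^1)/1
  = 3.
Product: (1) * (3) = 3.

3


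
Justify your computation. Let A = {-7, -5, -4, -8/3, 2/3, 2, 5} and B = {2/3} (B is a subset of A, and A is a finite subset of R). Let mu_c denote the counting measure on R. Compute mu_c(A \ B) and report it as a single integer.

Counting measure assigns mu_c(E) = |E| (number of elements) when E is finite. For B subset A, A \ B is the set of elements of A not in B, so |A \ B| = |A| - |B|.
|A| = 7, |B| = 1, so mu_c(A \ B) = 7 - 1 = 6.

6


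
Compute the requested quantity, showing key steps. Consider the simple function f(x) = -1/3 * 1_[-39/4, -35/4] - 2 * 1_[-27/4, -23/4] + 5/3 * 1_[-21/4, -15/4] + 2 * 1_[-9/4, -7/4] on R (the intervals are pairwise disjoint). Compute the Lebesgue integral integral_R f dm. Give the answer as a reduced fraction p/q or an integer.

For a simple function f = sum_i c_i * 1_{A_i} with disjoint A_i,
  integral f dm = sum_i c_i * m(A_i).
Lengths of the A_i:
  m(A_1) = -35/4 - (-39/4) = 1.
  m(A_2) = -23/4 - (-27/4) = 1.
  m(A_3) = -15/4 - (-21/4) = 3/2.
  m(A_4) = -7/4 - (-9/4) = 1/2.
Contributions c_i * m(A_i):
  (-1/3) * (1) = -1/3.
  (-2) * (1) = -2.
  (5/3) * (3/2) = 5/2.
  (2) * (1/2) = 1.
Total: -1/3 - 2 + 5/2 + 1 = 7/6.

7/6


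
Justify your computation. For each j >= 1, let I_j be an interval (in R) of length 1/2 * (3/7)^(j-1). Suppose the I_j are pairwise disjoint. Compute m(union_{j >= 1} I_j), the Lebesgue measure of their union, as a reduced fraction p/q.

By countable additivity of the Lebesgue measure on pairwise disjoint measurable sets,
  m(union_{j >= 1} I_j) = sum_{j >= 1} m(I_j) = sum_{j >= 1} a * r^(j-1),
  with a = 1/2 and r = 3/7.
Since 0 < r = 3/7 < 1, the geometric series converges:
  sum_{j >= 1} a * r^(j-1) = a / (1 - r).
  = 1/2 / (1 - 3/7)
  = 1/2 / (4/7)
  = 7/8.

7/8


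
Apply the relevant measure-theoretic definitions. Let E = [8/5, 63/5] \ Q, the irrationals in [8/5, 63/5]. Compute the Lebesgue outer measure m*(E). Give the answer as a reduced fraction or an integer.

The interval I = [8/5, 63/5] has m(I) = 63/5 - 8/5 = 11 (endpoints are measure-zero, so open/closed/half-open agree). Write I = (I cap Q) u (I \ Q). The rationals in I are countable, so m*(I cap Q) = 0 (cover each rational by intervals whose total length is arbitrarily small). By countable subadditivity m*(I) <= m*(I cap Q) + m*(I \ Q), hence m*(I \ Q) >= m(I) = 11. The reverse inequality m*(I \ Q) <= m*(I) = 11 is trivial since (I \ Q) is a subset of I. Therefore m*(I \ Q) = 11.

11


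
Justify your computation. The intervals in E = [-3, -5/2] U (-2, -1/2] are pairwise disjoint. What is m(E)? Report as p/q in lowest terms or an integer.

For pairwise disjoint intervals, m(union_i I_i) = sum_i m(I_i),
and m is invariant under swapping open/closed endpoints (single points have measure 0).
So m(E) = sum_i (b_i - a_i).
  I_1 has length -5/2 - (-3) = 1/2.
  I_2 has length -1/2 - (-2) = 3/2.
Summing:
  m(E) = 1/2 + 3/2 = 2.

2


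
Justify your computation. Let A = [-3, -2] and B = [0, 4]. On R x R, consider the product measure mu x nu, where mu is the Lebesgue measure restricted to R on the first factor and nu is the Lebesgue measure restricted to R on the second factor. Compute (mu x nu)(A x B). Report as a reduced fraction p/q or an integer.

For a measurable rectangle A x B, the product measure satisfies
  (mu x nu)(A x B) = mu(A) * nu(B).
  mu(A) = 1.
  nu(B) = 4.
  (mu x nu)(A x B) = 1 * 4 = 4.

4


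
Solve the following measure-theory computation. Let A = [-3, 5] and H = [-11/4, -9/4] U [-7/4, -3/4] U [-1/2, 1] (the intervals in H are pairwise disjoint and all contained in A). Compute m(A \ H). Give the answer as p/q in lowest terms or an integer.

The ambient interval has length m(A) = 5 - (-3) = 8.
Since the holes are disjoint and sit inside A, by finite additivity
  m(H) = sum_i (b_i - a_i), and m(A \ H) = m(A) - m(H).
Computing the hole measures:
  m(H_1) = -9/4 - (-11/4) = 1/2.
  m(H_2) = -3/4 - (-7/4) = 1.
  m(H_3) = 1 - (-1/2) = 3/2.
Summed: m(H) = 1/2 + 1 + 3/2 = 3.
So m(A \ H) = 8 - 3 = 5.

5


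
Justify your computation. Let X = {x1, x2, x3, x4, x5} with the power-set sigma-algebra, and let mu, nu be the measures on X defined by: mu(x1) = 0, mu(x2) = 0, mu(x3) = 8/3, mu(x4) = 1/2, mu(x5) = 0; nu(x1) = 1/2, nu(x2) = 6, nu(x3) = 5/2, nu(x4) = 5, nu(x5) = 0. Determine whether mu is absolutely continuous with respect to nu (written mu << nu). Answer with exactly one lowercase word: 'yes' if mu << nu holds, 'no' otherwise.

mu << nu means: every nu-null measurable set is also mu-null; equivalently, for every atom x, if nu({x}) = 0 then mu({x}) = 0.
Checking each atom:
  x1: nu = 1/2 > 0 -> no constraint.
  x2: nu = 6 > 0 -> no constraint.
  x3: nu = 5/2 > 0 -> no constraint.
  x4: nu = 5 > 0 -> no constraint.
  x5: nu = 0, mu = 0 -> consistent with mu << nu.
No atom violates the condition. Therefore mu << nu.

yes


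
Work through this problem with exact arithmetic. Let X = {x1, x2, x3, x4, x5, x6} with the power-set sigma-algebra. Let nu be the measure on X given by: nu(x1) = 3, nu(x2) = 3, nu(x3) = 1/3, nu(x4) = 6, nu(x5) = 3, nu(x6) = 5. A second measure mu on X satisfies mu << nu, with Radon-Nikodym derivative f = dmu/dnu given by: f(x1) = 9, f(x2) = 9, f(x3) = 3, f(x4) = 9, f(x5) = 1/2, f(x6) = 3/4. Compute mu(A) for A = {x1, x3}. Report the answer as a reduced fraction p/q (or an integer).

By the defining property of the Radon-Nikodym derivative, for every measurable set A,
  mu(A) = integral_A f dnu.
Since nu is a discrete measure concentrated on the atoms of X, the integral over A reduces to the sum
  mu(A) = sum_{x in A} f(x) * nu({x}).
Computing each term:
  x1: f(x1) * nu(x1) = 9 * 3 = 27.
  x3: f(x3) * nu(x3) = 3 * 1/3 = 1.
Summing: mu(A) = 27 + 1 = 28.

28
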